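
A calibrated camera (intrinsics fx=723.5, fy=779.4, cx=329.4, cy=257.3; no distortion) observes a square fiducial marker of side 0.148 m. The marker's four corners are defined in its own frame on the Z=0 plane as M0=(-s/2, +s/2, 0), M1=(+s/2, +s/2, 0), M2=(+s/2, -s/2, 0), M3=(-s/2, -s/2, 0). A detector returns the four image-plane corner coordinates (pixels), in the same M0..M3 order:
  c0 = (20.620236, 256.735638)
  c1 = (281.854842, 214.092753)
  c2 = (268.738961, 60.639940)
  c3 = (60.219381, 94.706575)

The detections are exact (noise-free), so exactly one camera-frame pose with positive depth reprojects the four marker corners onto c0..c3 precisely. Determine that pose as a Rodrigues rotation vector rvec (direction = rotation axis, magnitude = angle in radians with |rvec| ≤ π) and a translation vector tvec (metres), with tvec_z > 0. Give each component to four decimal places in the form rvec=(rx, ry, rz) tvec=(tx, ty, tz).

Intrinsics K: fx=723.5, fy=779.4, cx=329.4, cy=257.3
Marker side s = 0.148 m; corners in marker frame (Z=0):
  M0 = (-0.0740, +0.0740, 0)
  M1 = (+0.0740, +0.0740, 0)
  M2 = (+0.0740, -0.0740, 0)
  M3 = (-0.0740, -0.0740, 0)
Detected image corners:
  c0 = (20.620236, 256.735638) px
  c1 = (281.854842, 214.092753) px
  c2 = (268.738961, 60.639940) px
  c3 = (60.219381, 94.706575) px
Planar DLT: solve 8×8 A·h = b for H (H[2,2]=1):
  H  [+1566.80211 -328.88762 +158.58931]
  H  [-256.11953 +828.41498 +147.69453]
  H  [-0.00139 -1.51654 +1.00000]
B = K⁻¹H; ‖b₁‖=2.190934, ‖b₂‖=2.190934; λ = 2/(‖b₁‖+‖b₂‖) = 0.456426, sign → tz>0 ⇒ λ=+0.456426
r₁ = λ·B[:,0] = (+0.98872,-0.14978,-0.00063); r₂ = λ·B[:,1] = (+0.10766,+0.71364,-0.69219)
r₃ = r₁×r₂ = (+0.10413,+0.68431,+0.72172); SVD([r₁ r₂ r₃]) → R = UVᵀ:
  R  [+0.98872 +0.10766 +0.10413]
  R  [-0.14978 +0.71364 +0.68431]
  R  [-0.00063 -0.69219 +0.72172]
t = (-0.10776, -0.06419, +0.45643) m
tr R = 2.424075; θ = arccos((tr R − 1)/2) = 0.778401 rad = 44.599°
axis k = ((R−Rᵀ)₃₂, (R−Rᵀ)₁₃, (R−Rᵀ)₂₁) / (2 sinθ) = (-0.980218, +0.074601, -0.183325)
rvec = θ·k = (-0.763002, +0.058069, -0.142701)

rvec=(-0.7630, 0.0581, -0.1427) tvec=(-0.1078, -0.0642, 0.4564)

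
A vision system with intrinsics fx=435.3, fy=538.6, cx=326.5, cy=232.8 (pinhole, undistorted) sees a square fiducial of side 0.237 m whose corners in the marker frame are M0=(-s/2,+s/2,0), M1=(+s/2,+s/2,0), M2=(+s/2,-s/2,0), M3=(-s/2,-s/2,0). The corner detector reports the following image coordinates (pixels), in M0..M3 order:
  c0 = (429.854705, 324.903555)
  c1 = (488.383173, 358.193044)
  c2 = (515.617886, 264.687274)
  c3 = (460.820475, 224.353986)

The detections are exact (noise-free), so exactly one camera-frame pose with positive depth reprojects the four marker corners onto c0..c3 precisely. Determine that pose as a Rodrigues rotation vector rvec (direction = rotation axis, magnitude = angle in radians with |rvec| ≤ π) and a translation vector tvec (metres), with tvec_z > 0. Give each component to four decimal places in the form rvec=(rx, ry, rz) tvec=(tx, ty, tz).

Intrinsics K: fx=435.3, fy=538.6, cx=326.5, cy=232.8
Marker side s = 0.237 m; corners in marker frame (Z=0):
  M0 = (-0.1185, +0.1185, 0)
  M1 = (+0.1185, +0.1185, 0)
  M2 = (+0.1185, -0.1185, 0)
  M3 = (-0.1185, -0.1185, 0)
Detected image corners:
  c0 = (429.854705, 324.903555) px
  c1 = (488.383173, 358.193044) px
  c2 = (515.617886, 264.687274) px
  c3 = (460.820475, 224.353986) px
Planar DLT: solve 8×8 A·h = b for H (H[2,2]=1):
  H  [+402.20685 -170.24266 +474.99983]
  H  [+256.47370 +379.23474 +293.20614]
  H  [+0.34458 -0.10087 +1.00000]
B = K⁻¹H; ‖b₁‖=0.817768, ‖b₂‖=0.817768; λ = 2/(‖b₁‖+‖b₂‖) = 1.222840, sign → tz>0 ⇒ λ=+1.222840
r₁ = λ·B[:,0] = (+0.81383,+0.40017,+0.42137); r₂ = λ·B[:,1] = (-0.38573,+0.91433,-0.12335)
r₃ = r₁×r₂ = (-0.43463,-0.06215,+0.89846); SVD([r₁ r₂ r₃]) → R = UVᵀ:
  R  [+0.81383 -0.38573 -0.43463]
  R  [+0.40017 +0.91433 -0.06215]
  R  [+0.42137 -0.12335 +0.89846]
t = (+0.41716, +0.13715, +1.22284) m
tr R = 2.626620; θ = arccos((tr R − 1)/2) = 0.620977 rad = 35.579°
axis k = ((R−Rᵀ)₃₂, (R−Rᵀ)₁₃, (R−Rᵀ)₂₁) / (2 sinθ) = (-0.052589, -0.735604, +0.675368)
rvec = θ·k = (-0.032657, -0.456793, +0.419388)

rvec=(-0.0327, -0.4568, 0.4194) tvec=(0.4172, 0.1371, 1.2228)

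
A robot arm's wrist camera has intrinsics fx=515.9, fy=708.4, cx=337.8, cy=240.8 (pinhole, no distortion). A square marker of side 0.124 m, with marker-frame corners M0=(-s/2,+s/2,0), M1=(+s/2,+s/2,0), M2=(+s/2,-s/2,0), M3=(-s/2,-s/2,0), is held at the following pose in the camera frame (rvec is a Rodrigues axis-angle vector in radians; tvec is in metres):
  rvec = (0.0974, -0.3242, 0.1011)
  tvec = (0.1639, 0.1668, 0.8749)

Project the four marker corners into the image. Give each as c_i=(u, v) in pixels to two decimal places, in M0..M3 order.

Intrinsics K: fx=515.9, fy=708.4, cx=337.8, cy=240.8
Marker side s = 0.124 m; corners in marker frame (Z=0):
  M0 = (-0.0620, +0.0620, 0)
  M1 = (+0.0620, +0.0620, 0)
  M2 = (+0.0620, -0.0620, 0)
  M3 = (-0.0620, -0.0620, 0)
rvec = (0.0974, -0.3242, 0.1011), |rvec| = θ = 0.35329 rad = 20.242°
Rodrigues: sinθ=0.34599, 1−cosθ=0.06176; R = I + sinθ·[k]× + (1−cosθ)·[k]×²:
    [+0.94293 -0.11463 -0.31263]
    [+0.08338 +0.99025 -0.11161]
    [+0.32237 +0.07917 +0.94330]
t = (0.1639, 0.1668, 0.8749) m
M0: Pc = R·M0+t = (+0.09833, +0.22303, +0.85982); u = 515.9·(+0.09833)/0.85982 + 337.8 = 396.7993, v = 708.4·(+0.22303)/0.85982 + 240.8 = 424.5489
M1: Pc = R·M1+t = (+0.21525, +0.23337, +0.89980); u = 515.9·(+0.21525)/0.89980 + 337.8 = 461.2167, v = 708.4·(+0.23337)/0.89980 + 240.8 = 424.5262
M2: Pc = R·M2+t = (+0.22947, +0.11057, +0.88998); u = 515.9·(+0.22947)/0.88998 + 337.8 = 470.8180, v = 708.4·(+0.11057)/0.88998 + 240.8 = 328.8144
M3: Pc = R·M3+t = (+0.11255, +0.10023, +0.85000); u = 515.9·(+0.11255)/0.85000 + 337.8 = 406.1081, v = 708.4·(+0.10023)/0.85000 + 240.8 = 324.3364

c0=(396.80, 424.55) c1=(461.22, 424.53) c2=(470.82, 328.81) c3=(406.11, 324.34)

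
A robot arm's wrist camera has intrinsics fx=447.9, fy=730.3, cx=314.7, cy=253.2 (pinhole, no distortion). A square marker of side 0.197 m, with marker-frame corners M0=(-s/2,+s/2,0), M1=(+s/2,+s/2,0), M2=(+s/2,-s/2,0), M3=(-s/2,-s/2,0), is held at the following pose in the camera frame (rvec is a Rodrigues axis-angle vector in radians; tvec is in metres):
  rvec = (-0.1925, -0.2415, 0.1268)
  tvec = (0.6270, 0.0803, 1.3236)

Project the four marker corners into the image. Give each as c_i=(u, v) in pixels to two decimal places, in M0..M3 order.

c0=(497.22, 345.35) c1=(555.22, 358.28) c2=(554.70, 252.62) c3=(498.44, 236.55)

Intrinsics K: fx=447.9, fy=730.3, cx=314.7, cy=253.2
Marker side s = 0.197 m; corners in marker frame (Z=0):
  M0 = (-0.0985, +0.0985, 0)
  M1 = (+0.0985, +0.0985, 0)
  M2 = (+0.0985, -0.0985, 0)
  M3 = (-0.0985, -0.0985, 0)
rvec = (-0.1925, -0.2415, 0.1268), |rvec| = θ = 0.33385 rad = 19.128°
Rodrigues: sinθ=0.32768, 1−cosθ=0.05521; R = I + sinθ·[k]× + (1−cosθ)·[k]×²:
    [+0.96314 -0.10143 -0.24913]
    [+0.14749 +0.97368 +0.17377]
    [+0.22495 -0.20411 +0.95275]
t = (0.6270, 0.0803, 1.3236) m
M0: Pc = R·M0+t = (+0.52214, +0.16168, +1.28134); u = 447.9·(+0.52214)/1.28134 + 314.7 = 497.2174, v = 730.3·(+0.16168)/1.28134 + 253.2 = 345.3497
M1: Pc = R·M1+t = (+0.71188, +0.19073, +1.32565); u = 447.9·(+0.71188)/1.32565 + 314.7 = 555.2236, v = 730.3·(+0.19073)/1.32565 + 253.2 = 358.2755
M2: Pc = R·M2+t = (+0.73186, -0.00108, +1.36586); u = 447.9·(+0.73186)/1.36586 + 314.7 = 554.6951, v = 730.3·(-0.00108)/1.36586 + 253.2 = 252.6226
M3: Pc = R·M3+t = (+0.54212, -0.03013, +1.32155); u = 447.9·(+0.54212)/1.32155 + 314.7 = 498.4361, v = 730.3·(-0.03013)/1.32155 + 253.2 = 236.5472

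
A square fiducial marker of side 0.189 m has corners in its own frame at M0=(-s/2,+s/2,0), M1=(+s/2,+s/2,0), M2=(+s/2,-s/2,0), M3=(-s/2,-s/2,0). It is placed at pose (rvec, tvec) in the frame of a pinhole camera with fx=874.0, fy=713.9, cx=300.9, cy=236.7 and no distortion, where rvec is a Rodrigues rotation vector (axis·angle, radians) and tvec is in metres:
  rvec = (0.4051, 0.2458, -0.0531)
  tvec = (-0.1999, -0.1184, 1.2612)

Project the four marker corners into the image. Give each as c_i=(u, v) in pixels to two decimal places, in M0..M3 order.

Intrinsics K: fx=874.0, fy=713.9, cx=300.9, cy=236.7
Marker side s = 0.189 m; corners in marker frame (Z=0):
  M0 = (-0.0945, +0.0945, 0)
  M1 = (+0.0945, +0.0945, 0)
  M2 = (+0.0945, -0.0945, 0)
  M3 = (-0.0945, -0.0945, 0)
rvec = (0.4051, 0.2458, -0.0531), |rvec| = θ = 0.47681 rad = 27.319°
Rodrigues: sinθ=0.45894, 1−cosθ=0.11153; R = I + sinθ·[k]× + (1−cosθ)·[k]×²:
    [+0.96898 +0.09996 +0.22604]
    [-0.00226 +0.91811 -0.39633]
    [-0.24714 +0.38352 +0.88985]
t = (-0.1999, -0.1184, 1.2612) m
M0: Pc = R·M0+t = (-0.28202, -0.03143, +1.32080); u = 874.0·(-0.28202)/1.32080 + 300.9 = 114.2801, v = 713.9·(-0.03143)/1.32080 + 236.7 = 219.7144
M1: Pc = R·M1+t = (-0.09889, -0.03185, +1.27409); u = 874.0·(-0.09889)/1.27409 + 300.9 = 233.0665, v = 713.9·(-0.03185)/1.27409 + 236.7 = 218.8523
M2: Pc = R·M2+t = (-0.11778, -0.20537, +1.20160); u = 874.0·(-0.11778)/1.20160 + 300.9 = 215.2326, v = 713.9·(-0.20537)/1.20160 + 236.7 = 114.6821
M3: Pc = R·M3+t = (-0.30091, -0.20495, +1.24831); u = 874.0·(-0.30091)/1.24831 + 300.9 = 90.2161, v = 713.9·(-0.20495)/1.24831 + 236.7 = 119.4922

c0=(114.28, 219.71) c1=(233.07, 218.85) c2=(215.23, 114.68) c3=(90.22, 119.49)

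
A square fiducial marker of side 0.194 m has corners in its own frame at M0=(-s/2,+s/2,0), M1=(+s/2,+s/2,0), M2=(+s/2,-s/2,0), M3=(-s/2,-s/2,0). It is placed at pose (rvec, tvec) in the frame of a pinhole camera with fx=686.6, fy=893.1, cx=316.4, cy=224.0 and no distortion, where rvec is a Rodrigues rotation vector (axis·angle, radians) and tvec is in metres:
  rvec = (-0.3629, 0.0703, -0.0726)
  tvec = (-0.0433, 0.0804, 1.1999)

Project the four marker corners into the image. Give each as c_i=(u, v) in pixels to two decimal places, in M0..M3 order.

c0=(237.72, 360.51) c1=(351.25, 349.30) c2=(342.97, 210.82) c3=(235.85, 222.61)

Intrinsics K: fx=686.6, fy=893.1, cx=316.4, cy=224.0
Marker side s = 0.194 m; corners in marker frame (Z=0):
  M0 = (-0.0970, +0.0970, 0)
  M1 = (+0.0970, +0.0970, 0)
  M2 = (+0.0970, -0.0970, 0)
  M3 = (-0.0970, -0.0970, 0)
rvec = (-0.3629, 0.0703, -0.0726), |rvec| = θ = 0.37671 rad = 21.584°
Rodrigues: sinθ=0.36786, 1−cosθ=0.07012; R = I + sinθ·[k]× + (1−cosθ)·[k]×²:
    [+0.99495 +0.05829 +0.08167]
    [-0.08350 +0.93232 +0.35186]
    [-0.05563 -0.35690 +0.93248]
t = (-0.0433, 0.0804, 1.1999) m
M0: Pc = R·M0+t = (-0.13416, +0.17893, +1.17068); u = 686.6·(-0.13416)/1.17068 + 316.4 = 237.7175, v = 893.1·(+0.17893)/1.17068 + 224.0 = 360.5080
M1: Pc = R·M1+t = (+0.05886, +0.16274, +1.15988); u = 686.6·(+0.05886)/1.15988 + 316.4 = 351.2452, v = 893.1·(+0.16274)/1.15988 + 224.0 = 349.3049
M2: Pc = R·M2+t = (+0.04756, -0.01813, +1.22912); u = 686.6·(+0.04756)/1.22912 + 316.4 = 342.9655, v = 893.1·(-0.01813)/1.22912 + 224.0 = 210.8229
M3: Pc = R·M3+t = (-0.14546, -0.00194, +1.23992); u = 686.6·(-0.14546)/1.23992 + 316.4 = 235.8494, v = 893.1·(-0.00194)/1.23992 + 224.0 = 222.6057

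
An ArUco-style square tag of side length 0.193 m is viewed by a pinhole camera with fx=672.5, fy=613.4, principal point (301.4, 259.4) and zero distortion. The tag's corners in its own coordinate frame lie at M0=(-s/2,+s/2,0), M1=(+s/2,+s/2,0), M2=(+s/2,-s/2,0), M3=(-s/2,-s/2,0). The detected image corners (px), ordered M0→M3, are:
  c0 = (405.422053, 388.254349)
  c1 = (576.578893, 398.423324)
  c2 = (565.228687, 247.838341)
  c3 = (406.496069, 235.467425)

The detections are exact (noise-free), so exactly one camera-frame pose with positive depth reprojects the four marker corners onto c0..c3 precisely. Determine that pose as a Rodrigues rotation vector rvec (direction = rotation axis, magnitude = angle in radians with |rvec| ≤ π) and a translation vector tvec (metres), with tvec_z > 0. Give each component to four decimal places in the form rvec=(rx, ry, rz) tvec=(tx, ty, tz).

Intrinsics K: fx=672.5, fy=613.4, cx=301.4, cy=259.4
Marker side s = 0.193 m; corners in marker frame (Z=0):
  M0 = (-0.0965, +0.0965, 0)
  M1 = (+0.0965, +0.0965, 0)
  M2 = (+0.0965, -0.0965, 0)
  M3 = (-0.0965, -0.0965, 0)
Detected image corners:
  c0 = (405.422053, 388.254349) px
  c1 = (576.578893, 398.423324) px
  c2 = (565.228687, 247.838341) px
  c3 = (406.496069, 235.467425) px
Planar DLT: solve 8×8 A·h = b for H (H[2,2]=1):
  H  [+904.43184 -165.26632 +489.16516]
  H  [+91.77362 +660.93555 +314.67246]
  H  [+0.10445 -0.39353 +1.00000]
B = K⁻¹H; ‖b₁‖=1.306524, ‖b₂‖=1.306524; λ = 2/(‖b₁‖+‖b₂‖) = 0.765390, sign → tz>0 ⇒ λ=+0.765390
r₁ = λ·B[:,0] = (+0.99353,+0.08070,+0.07995); r₂ = λ·B[:,1] = (-0.05310,+0.95208,-0.30120)
r₃ = r₁×r₂ = (-0.10042,+0.29501,+0.95020); SVD([r₁ r₂ r₃]) → R = UVᵀ:
  R  [+0.99353 -0.05310 -0.10042]
  R  [+0.08070 +0.95208 +0.29501]
  R  [+0.07995 -0.30120 +0.95020]
t = (+0.21370, +0.06897, +0.76539) m
tr R = 2.895809; θ = arccos((tr R − 1)/2) = 0.324205 rad = 18.576°
axis k = ((R−Rᵀ)₃₂, (R−Rᵀ)₁₃, (R−Rᵀ)₂₁) / (2 sinθ) = (-0.935810, -0.283110, +0.210019)
rvec = θ·k = (-0.303394, -0.091786, +0.068089)

rvec=(-0.3034, -0.0918, 0.0681) tvec=(0.2137, 0.0690, 0.7654)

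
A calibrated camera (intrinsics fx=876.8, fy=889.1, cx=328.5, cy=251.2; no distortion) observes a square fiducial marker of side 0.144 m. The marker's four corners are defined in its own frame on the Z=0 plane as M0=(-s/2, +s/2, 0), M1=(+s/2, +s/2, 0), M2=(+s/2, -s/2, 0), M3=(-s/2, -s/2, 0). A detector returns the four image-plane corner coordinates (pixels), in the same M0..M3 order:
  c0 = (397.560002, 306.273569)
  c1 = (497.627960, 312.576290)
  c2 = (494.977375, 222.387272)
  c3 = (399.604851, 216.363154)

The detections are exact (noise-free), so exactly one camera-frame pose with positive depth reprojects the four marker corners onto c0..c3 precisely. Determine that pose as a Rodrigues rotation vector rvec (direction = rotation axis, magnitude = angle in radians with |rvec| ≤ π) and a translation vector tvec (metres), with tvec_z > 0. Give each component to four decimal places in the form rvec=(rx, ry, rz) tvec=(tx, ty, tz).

rvec=(-0.4448, -0.0155, 0.0607) tvec=(0.1750, 0.0176, 1.2900)

Intrinsics K: fx=876.8, fy=889.1, cx=328.5, cy=251.2
Marker side s = 0.144 m; corners in marker frame (Z=0):
  M0 = (-0.0720, +0.0720, 0)
  M1 = (+0.0720, +0.0720, 0)
  M2 = (+0.0720, -0.0720, 0)
  M3 = (-0.0720, -0.0720, 0)
Detected image corners:
  c0 = (397.560002, 306.273569) px
  c1 = (497.627960, 312.576290) px
  c2 = (494.977375, 222.387272) px
  c3 = (399.604851, 216.363154) px
Planar DLT: solve 8×8 A·h = b for H (H[2,2]=1):
  H  [+678.82672 -147.19917 +447.44367]
  H  [+43.13616 +537.11952 +263.31864]
  H  [+0.00135 -0.33368 +1.00000]
B = K⁻¹H; ‖b₁‖=0.775199, ‖b₂‖=0.775199; λ = 2/(‖b₁‖+‖b₂‖) = 1.289991, sign → tz>0 ⇒ λ=+1.289991
r₁ = λ·B[:,0] = (+0.99807,+0.06209,+0.00175); r₂ = λ·B[:,1] = (-0.05530,+0.90092,-0.43045)
r₃ = r₁×r₂ = (-0.02830,+0.42952,+0.90261); SVD([r₁ r₂ r₃]) → R = UVᵀ:
  R  [+0.99807 -0.05530 -0.02830]
  R  [+0.06209 +0.90092 +0.42952]
  R  [+0.00175 -0.43045 +0.90261]
t = (+0.17500, +0.01758, +1.28999) m
tr R = 2.801602; θ = arccos((tr R − 1)/2) = 0.449185 rad = 25.736°
axis k = ((R−Rᵀ)₃₂, (R−Rᵀ)₁₃, (R−Rᵀ)₂₁) / (2 sinθ) = (-0.990218, -0.034598, +0.135168)
rvec = θ·k = (-0.444791, -0.015541, +0.060716)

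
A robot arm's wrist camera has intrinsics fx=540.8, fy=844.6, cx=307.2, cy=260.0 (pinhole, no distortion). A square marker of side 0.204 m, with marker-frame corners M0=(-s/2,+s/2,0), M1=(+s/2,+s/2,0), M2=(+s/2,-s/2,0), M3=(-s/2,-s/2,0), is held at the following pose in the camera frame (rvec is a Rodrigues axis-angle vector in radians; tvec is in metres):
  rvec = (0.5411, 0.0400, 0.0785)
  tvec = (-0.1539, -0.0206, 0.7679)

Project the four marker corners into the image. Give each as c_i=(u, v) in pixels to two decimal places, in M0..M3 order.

Intrinsics K: fx=540.8, fy=844.6, cx=307.2, cy=260.0
Marker side s = 0.204 m; corners in marker frame (Z=0):
  M0 = (-0.1020, +0.1020, 0)
  M1 = (+0.1020, +0.1020, 0)
  M2 = (+0.1020, -0.1020, 0)
  M3 = (-0.1020, -0.1020, 0)
rvec = (0.5411, 0.0400, 0.0785), |rvec| = θ = 0.54823 rad = 31.411°
Rodrigues: sinθ=0.52117, 1−cosθ=0.14655; R = I + sinθ·[k]× + (1−cosθ)·[k]×²:
    [+0.99622 -0.06407 +0.05874]
    [+0.08518 +0.85423 -0.51287]
    [-0.01731 +0.51593 +0.85646]
t = (-0.1539, -0.0206, 0.7679) m
M0: Pc = R·M0+t = (-0.26205, +0.05784, +0.82229); u = 540.8·(-0.26205)/0.82229 + 307.2 = 134.8568, v = 844.6·(+0.05784)/0.82229 + 260.0 = 319.4125
M1: Pc = R·M1+t = (-0.05882, +0.07522, +0.81876); u = 540.8·(-0.05882)/0.81876 + 307.2 = 268.3477, v = 844.6·(+0.07522)/0.81876 + 260.0 = 337.5939
M2: Pc = R·M2+t = (-0.04575, -0.09904, +0.71351); u = 540.8·(-0.04575)/0.71351 + 307.2 = 272.5236, v = 844.6·(-0.09904)/0.71351 + 260.0 = 142.7599
M3: Pc = R·M3+t = (-0.24898, -0.11642, +0.71704); u = 540.8·(-0.24898)/0.71704 + 307.2 = 119.4178, v = 844.6·(-0.11642)/0.71704 + 260.0 = 122.8694

c0=(134.86, 319.41) c1=(268.35, 337.59) c2=(272.52, 142.76) c3=(119.42, 122.87)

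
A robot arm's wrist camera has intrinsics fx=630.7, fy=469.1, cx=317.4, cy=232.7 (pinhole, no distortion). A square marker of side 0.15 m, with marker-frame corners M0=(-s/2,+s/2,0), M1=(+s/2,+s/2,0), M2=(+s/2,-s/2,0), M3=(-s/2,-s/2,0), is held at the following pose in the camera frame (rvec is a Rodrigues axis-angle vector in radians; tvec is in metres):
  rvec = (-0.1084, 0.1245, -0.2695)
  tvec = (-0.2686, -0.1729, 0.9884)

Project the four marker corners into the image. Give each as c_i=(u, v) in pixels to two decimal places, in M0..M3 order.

c0=(112.37, 194.37) c1=(202.11, 174.05) c2=(179.57, 107.01) c3=(91.83, 128.04)

Intrinsics K: fx=630.7, fy=469.1, cx=317.4, cy=232.7
Marker side s = 0.15 m; corners in marker frame (Z=0):
  M0 = (-0.0750, +0.0750, 0)
  M1 = (+0.0750, +0.0750, 0)
  M2 = (+0.0750, -0.0750, 0)
  M3 = (-0.0750, -0.0750, 0)
rvec = (-0.1084, 0.1245, -0.2695), |rvec| = θ = 0.31604 rad = 18.108°
Rodrigues: sinθ=0.31080, 1−cosθ=0.04953; R = I + sinθ·[k]× + (1−cosθ)·[k]×²:
    [+0.95630 +0.25834 +0.13692]
    [-0.27173 +0.95816 +0.08997]
    [-0.10795 -0.12324 +0.98649]
t = (-0.2686, -0.1729, 0.9884) m
M0: Pc = R·M0+t = (-0.32095, -0.08066, +0.98725); u = 630.7·(-0.32095)/0.98725 + 317.4 = 112.3654, v = 469.1·(-0.08066)/0.98725 + 232.7 = 194.3746
M1: Pc = R·M1+t = (-0.17750, -0.12142, +0.97106); u = 630.7·(-0.17750)/0.97106 + 317.4 = 202.1134, v = 469.1·(-0.12142)/0.97106 + 232.7 = 174.0456
M2: Pc = R·M2+t = (-0.21625, -0.26514, +0.98955); u = 630.7·(-0.21625)/0.98955 + 317.4 = 179.5683, v = 469.1·(-0.26514)/0.98955 + 232.7 = 107.0082
M3: Pc = R·M3+t = (-0.35970, -0.22438, +1.00574); u = 630.7·(-0.35970)/1.00574 + 317.4 = 91.8329, v = 469.1·(-0.22438)/1.00574 + 232.7 = 128.0429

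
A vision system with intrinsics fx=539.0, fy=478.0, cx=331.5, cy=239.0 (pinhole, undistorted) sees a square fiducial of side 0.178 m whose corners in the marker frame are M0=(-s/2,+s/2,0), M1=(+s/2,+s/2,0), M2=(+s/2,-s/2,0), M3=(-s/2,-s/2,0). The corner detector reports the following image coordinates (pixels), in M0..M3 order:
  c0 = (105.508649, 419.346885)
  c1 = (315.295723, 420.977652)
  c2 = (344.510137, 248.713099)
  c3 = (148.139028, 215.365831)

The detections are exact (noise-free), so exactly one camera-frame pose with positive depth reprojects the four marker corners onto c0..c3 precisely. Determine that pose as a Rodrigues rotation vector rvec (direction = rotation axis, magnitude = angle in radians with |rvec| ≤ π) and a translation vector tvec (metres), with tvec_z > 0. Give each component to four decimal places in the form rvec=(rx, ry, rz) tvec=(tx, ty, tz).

rvec=(-0.0550, -0.4639, 0.1699) tvec=(-0.0796, 0.0822, 0.4560)

Intrinsics K: fx=539.0, fy=478.0, cx=331.5, cy=239.0
Marker side s = 0.178 m; corners in marker frame (Z=0):
  M0 = (-0.0890, +0.0890, 0)
  M1 = (+0.0890, +0.0890, 0)
  M2 = (+0.0890, -0.0890, 0)
  M3 = (-0.0890, -0.0890, 0)
Detected image corners:
  c0 = (105.508649, 419.346885) px
  c1 = (315.295723, 420.977652) px
  c2 = (344.510137, 248.713099) px
  c3 = (148.139028, 215.365831) px
Planar DLT: solve 8×8 A·h = b for H (H[2,2]=1):
  H  [+1360.77130 -244.31388 +237.41137]
  H  [+414.78362 +983.89286 +325.17567]
  H  [+0.96578 -0.20030 +1.00000]
B = K⁻¹H; ‖b₁‖=2.192765, ‖b₂‖=2.192765; λ = 2/(‖b₁‖+‖b₂‖) = 0.456045, sign → tz>0 ⇒ λ=+0.456045
r₁ = λ·B[:,0] = (+0.88046,+0.17551,+0.44044); r₂ = λ·B[:,1] = (-0.15053,+0.98438,-0.09135)
r₃ = r₁×r₂ = (-0.44959,+0.01413,+0.89312); SVD([r₁ r₂ r₃]) → R = UVᵀ:
  R  [+0.88046 -0.15053 -0.44959]
  R  [+0.17551 +0.98438 +0.01413]
  R  [+0.44044 -0.09135 +0.89312]
t = (-0.07961, +0.08222, +0.45605) m
tr R = 2.757957; θ = arccos((tr R − 1)/2) = 0.497080 rad = 28.481°
axis k = ((R−Rᵀ)₃₂, (R−Rᵀ)₁₃, (R−Rᵀ)₂₁) / (2 sinθ) = (-0.110593, -0.933219, +0.341864)
rvec = θ·k = (-0.054973, -0.463885, +0.169934)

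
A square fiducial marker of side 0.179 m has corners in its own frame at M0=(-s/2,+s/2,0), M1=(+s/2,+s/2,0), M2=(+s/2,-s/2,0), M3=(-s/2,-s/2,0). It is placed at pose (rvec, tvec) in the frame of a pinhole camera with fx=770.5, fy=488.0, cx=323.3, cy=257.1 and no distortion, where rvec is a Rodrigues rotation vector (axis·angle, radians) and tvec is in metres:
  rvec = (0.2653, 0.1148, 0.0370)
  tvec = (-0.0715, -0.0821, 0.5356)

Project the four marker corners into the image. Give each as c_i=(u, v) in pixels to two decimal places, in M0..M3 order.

Intrinsics K: fx=770.5, fy=488.0, cx=323.3, cy=257.1
Marker side s = 0.179 m; corners in marker frame (Z=0):
  M0 = (-0.0895, +0.0895, 0)
  M1 = (+0.0895, +0.0895, 0)
  M2 = (+0.0895, -0.0895, 0)
  M3 = (-0.0895, -0.0895, 0)
rvec = (0.2653, 0.1148, 0.0370), |rvec| = θ = 0.29143 rad = 16.698°
Rodrigues: sinθ=0.28732, 1−cosθ=0.04217; R = I + sinθ·[k]× + (1−cosθ)·[k]×²:
    [+0.99278 -0.02136 +0.11806]
    [+0.05160 +0.96438 -0.25945]
    [-0.10831 +0.26367 +0.95851]
t = (-0.0715, -0.0821, 0.5356) m
M0: Pc = R·M0+t = (-0.16227, -0.00041, +0.56889); u = 770.5·(-0.16227)/0.56889 + 323.3 = 103.5303, v = 488.0·(-0.00041)/0.56889 + 257.1 = 256.7514
M1: Pc = R·M1+t = (+0.01544, +0.00883, +0.54950); u = 770.5·(+0.01544)/0.54950 + 323.3 = 344.9524, v = 488.0·(+0.00883)/0.54950 + 257.1 = 264.9415
M2: Pc = R·M2+t = (+0.01927, -0.16379, +0.50231); u = 770.5·(+0.01927)/0.50231 + 323.3 = 352.8511, v = 488.0·(-0.16379)/0.50231 + 257.1 = 97.9720
M3: Pc = R·M3+t = (-0.15844, -0.17303, +0.52170); u = 770.5·(-0.15844)/0.52170 + 323.3 = 89.2944, v = 488.0·(-0.17303)/0.52170 + 257.1 = 95.2458

c0=(103.53, 256.75) c1=(344.95, 264.94) c2=(352.85, 97.97) c3=(89.29, 95.25)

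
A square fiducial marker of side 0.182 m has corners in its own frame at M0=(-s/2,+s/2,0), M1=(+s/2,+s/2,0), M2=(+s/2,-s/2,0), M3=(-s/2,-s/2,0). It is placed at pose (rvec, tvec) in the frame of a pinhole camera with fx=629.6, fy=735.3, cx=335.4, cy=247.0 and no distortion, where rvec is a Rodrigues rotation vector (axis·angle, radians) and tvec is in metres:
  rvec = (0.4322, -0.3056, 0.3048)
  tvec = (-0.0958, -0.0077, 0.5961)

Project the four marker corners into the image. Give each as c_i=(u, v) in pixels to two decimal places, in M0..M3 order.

c0=(113.45, 309.50) c1=(292.64, 348.46) c2=(355.34, 165.28) c3=(161.56, 99.51)

Intrinsics K: fx=629.6, fy=735.3, cx=335.4, cy=247.0
Marker side s = 0.182 m; corners in marker frame (Z=0):
  M0 = (-0.0910, +0.0910, 0)
  M1 = (+0.0910, +0.0910, 0)
  M2 = (+0.0910, -0.0910, 0)
  M3 = (-0.0910, -0.0910, 0)
rvec = (0.4322, -0.3056, 0.3048), |rvec| = θ = 0.61081 rad = 34.997°
Rodrigues: sinθ=0.57353, 1−cosθ=0.18082; R = I + sinθ·[k]× + (1−cosθ)·[k]×²:
    [+0.90971 -0.35021 -0.22310]
    [+0.22219 +0.86444 -0.45097]
    [+0.35079 +0.36068 +0.86421]
t = (-0.0958, -0.0077, 0.5961) m
M0: Pc = R·M0+t = (-0.21045, +0.05075, +0.59700); u = 629.6·(-0.21045)/0.59700 + 335.4 = 113.4548, v = 735.3·(+0.05075)/0.59700 + 247.0 = 309.5013
M1: Pc = R·M1+t = (-0.04489, +0.09118, +0.66084); u = 629.6·(-0.04489)/0.66084 + 335.4 = 292.6369, v = 735.3·(+0.09118)/0.66084 + 247.0 = 348.4567
M2: Pc = R·M2+t = (+0.01885, -0.06615, +0.59520); u = 629.6·(+0.01885)/0.59520 + 335.4 = 355.3426, v = 735.3·(-0.06615)/0.59520 + 247.0 = 165.2849
M3: Pc = R·M3+t = (-0.14671, -0.10658, +0.53136); u = 629.6·(-0.14671)/0.53136 + 335.4 = 161.5587, v = 735.3·(-0.10658)/0.53136 + 247.0 = 99.5081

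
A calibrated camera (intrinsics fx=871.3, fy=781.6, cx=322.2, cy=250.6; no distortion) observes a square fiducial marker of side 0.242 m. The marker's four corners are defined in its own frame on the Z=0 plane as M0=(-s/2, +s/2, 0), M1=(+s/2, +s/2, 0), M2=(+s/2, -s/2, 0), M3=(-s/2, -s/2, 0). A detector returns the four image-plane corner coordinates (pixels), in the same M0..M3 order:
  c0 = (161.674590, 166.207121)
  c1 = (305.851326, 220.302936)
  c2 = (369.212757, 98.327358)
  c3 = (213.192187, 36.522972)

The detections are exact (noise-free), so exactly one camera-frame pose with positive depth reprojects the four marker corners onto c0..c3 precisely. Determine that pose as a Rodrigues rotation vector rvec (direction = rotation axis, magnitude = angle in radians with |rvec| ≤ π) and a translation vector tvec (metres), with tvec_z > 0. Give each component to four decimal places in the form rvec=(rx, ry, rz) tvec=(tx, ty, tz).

rvec=(0.5064, -0.0142, 0.4126) tvec=(-0.0899, -0.1953, 1.3025)

Intrinsics K: fx=871.3, fy=781.6, cx=322.2, cy=250.6
Marker side s = 0.242 m; corners in marker frame (Z=0):
  M0 = (-0.1210, +0.1210, 0)
  M1 = (+0.1210, +0.1210, 0)
  M2 = (+0.1210, -0.1210, 0)
  M3 = (-0.1210, -0.1210, 0)
Detected image corners:
  c0 = (161.674590, 166.207121) px
  c1 = (305.851326, 220.302936) px
  c2 = (369.212757, 98.327358) px
  c3 = (213.192187, 36.522972) px
Planar DLT: solve 8×8 A·h = b for H (H[2,2]=1):
  H  [+642.15867 -143.23265 +262.02825]
  H  [+250.18186 +566.65530 +133.38433]
  H  [+0.08755 +0.35957 +1.00000]
B = K⁻¹H; ‖b₁‖=0.767758, ‖b₂‖=0.767758; λ = 2/(‖b₁‖+‖b₂‖) = 1.302494, sign → tz>0 ⇒ λ=+1.302494
r₁ = λ·B[:,0] = (+0.91778,+0.38035,+0.11404); r₂ = λ·B[:,1] = (-0.38730,+0.79414,+0.46833)
r₃ = r₁×r₂ = (+0.08757,-0.47400,+0.87616); SVD([r₁ r₂ r₃]) → R = UVᵀ:
  R  [+0.91778 -0.38730 +0.08757]
  R  [+0.38035 +0.79414 -0.47400]
  R  [+0.11404 +0.46833 +0.87616]
t = (-0.08995, -0.19533, +1.30249) m
tr R = 2.588088; θ = arccos((tr R − 1)/2) = 0.653363 rad = 37.435°
axis k = ((R−Rᵀ)₃₂, (R−Rᵀ)₁₃, (R−Rᵀ)₂₁) / (2 sinθ) = (+0.775119, -0.021770, +0.631440)
rvec = θ·k = (+0.506434, -0.014224, +0.412559)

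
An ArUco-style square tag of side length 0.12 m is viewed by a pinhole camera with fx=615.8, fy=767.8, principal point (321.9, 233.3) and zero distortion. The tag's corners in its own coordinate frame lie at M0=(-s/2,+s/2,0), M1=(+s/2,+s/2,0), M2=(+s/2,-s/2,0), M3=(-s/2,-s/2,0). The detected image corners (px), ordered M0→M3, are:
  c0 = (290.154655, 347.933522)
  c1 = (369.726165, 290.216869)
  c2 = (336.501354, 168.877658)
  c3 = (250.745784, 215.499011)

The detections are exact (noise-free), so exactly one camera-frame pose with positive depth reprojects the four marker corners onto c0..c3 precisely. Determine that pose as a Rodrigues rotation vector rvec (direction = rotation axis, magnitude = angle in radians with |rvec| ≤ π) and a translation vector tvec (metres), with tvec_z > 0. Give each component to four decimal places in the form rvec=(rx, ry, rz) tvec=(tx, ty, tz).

rvec=(0.0647, -0.6282, -0.3791) tvec=(-0.0085, 0.0193, 0.6726)

Intrinsics K: fx=615.8, fy=767.8, cx=321.9, cy=233.3
Marker side s = 0.12 m; corners in marker frame (Z=0):
  M0 = (-0.0600, +0.0600, 0)
  M1 = (+0.0600, +0.0600, 0)
  M2 = (+0.0600, -0.0600, 0)
  M3 = (-0.0600, -0.0600, 0)
Detected image corners:
  c0 = (290.154655, 347.933522) px
  c1 = (369.726165, 290.216869) px
  c2 = (336.501354, 168.877658) px
  c3 = (250.745784, 215.499011) px
Planar DLT: solve 8×8 A·h = b for H (H[2,2]=1):
  H  [+948.58614 +381.44105 +314.13085]
  H  [-222.18005 +1120.74298 +255.30386]
  H  [+0.83430 +0.25688 +1.00000]
B = K⁻¹H; ‖b₁‖=1.486689, ‖b₂‖=1.486689; λ = 2/(‖b₁‖+‖b₂‖) = 0.672636, sign → tz>0 ⇒ λ=+0.672636
r₁ = λ·B[:,0] = (+0.74279,-0.36516,+0.56118); r₂ = λ·B[:,1] = (+0.32632,+0.92933,+0.17279)
r₃ = r₁×r₂ = (-0.58462,+0.05478,+0.80946); SVD([r₁ r₂ r₃]) → R = UVᵀ:
  R  [+0.74279 +0.32632 -0.58462]
  R  [-0.36516 +0.92933 +0.05478]
  R  [+0.56118 +0.17279 +0.80946]
t = (-0.00849, +0.01928, +0.67264) m
tr R = 2.481576; θ = arccos((tr R − 1)/2) = 0.736554 rad = 42.201°
axis k = ((R−Rᵀ)₃₂, (R−Rᵀ)₁₃, (R−Rᵀ)₂₁) / (2 sinθ) = (+0.087834, -0.852861, -0.514698)
rvec = θ·k = (+0.064694, -0.628178, -0.379103)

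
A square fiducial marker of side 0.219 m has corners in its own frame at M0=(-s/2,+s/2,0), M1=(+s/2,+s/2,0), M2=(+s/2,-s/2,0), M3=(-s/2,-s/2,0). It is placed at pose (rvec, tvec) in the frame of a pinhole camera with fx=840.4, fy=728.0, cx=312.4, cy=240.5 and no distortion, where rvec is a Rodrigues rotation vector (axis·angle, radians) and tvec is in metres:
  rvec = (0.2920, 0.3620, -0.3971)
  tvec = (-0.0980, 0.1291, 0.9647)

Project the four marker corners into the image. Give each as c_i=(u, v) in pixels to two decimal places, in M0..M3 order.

c0=(193.53, 424.84) c1=(350.34, 387.45) c2=(265.42, 238.30) c3=(108.96, 290.51)

Intrinsics K: fx=840.4, fy=728.0, cx=312.4, cy=240.5
Marker side s = 0.219 m; corners in marker frame (Z=0):
  M0 = (-0.1095, +0.1095, 0)
  M1 = (+0.1095, +0.1095, 0)
  M2 = (+0.1095, -0.1095, 0)
  M3 = (-0.1095, -0.1095, 0)
rvec = (0.2920, 0.3620, -0.3971), |rvec| = θ = 0.61155 rad = 35.039°
Rodrigues: sinθ=0.57414, 1−cosθ=0.18124; R = I + sinθ·[k]× + (1−cosθ)·[k]×²:
    [+0.86008 +0.42403 +0.28366]
    [-0.32158 +0.88226 -0.34380]
    [-0.39605 +0.20447 +0.89518]
t = (-0.0980, 0.1291, 0.9647) m
M0: Pc = R·M0+t = (-0.14575, +0.26092, +1.03046); u = 840.4·(-0.14575)/1.03046 + 312.4 = 193.5345, v = 728.0·(+0.26092)/1.03046 + 240.5 = 424.8361
M1: Pc = R·M1+t = (+0.04261, +0.19049, +0.94372); u = 840.4·(+0.04261)/0.94372 + 312.4 = 350.3448, v = 728.0·(+0.19049)/0.94372 + 240.5 = 387.4500
M2: Pc = R·M2+t = (-0.05025, -0.00272, +0.89894); u = 840.4·(-0.05025)/0.89894 + 312.4 = 265.4197, v = 728.0·(-0.00272)/0.89894 + 240.5 = 238.2965
M3: Pc = R·M3+t = (-0.23861, +0.06771, +0.98568); u = 840.4·(-0.23861)/0.98568 + 312.4 = 108.9583, v = 728.0·(+0.06771)/0.98568 + 240.5 = 290.5057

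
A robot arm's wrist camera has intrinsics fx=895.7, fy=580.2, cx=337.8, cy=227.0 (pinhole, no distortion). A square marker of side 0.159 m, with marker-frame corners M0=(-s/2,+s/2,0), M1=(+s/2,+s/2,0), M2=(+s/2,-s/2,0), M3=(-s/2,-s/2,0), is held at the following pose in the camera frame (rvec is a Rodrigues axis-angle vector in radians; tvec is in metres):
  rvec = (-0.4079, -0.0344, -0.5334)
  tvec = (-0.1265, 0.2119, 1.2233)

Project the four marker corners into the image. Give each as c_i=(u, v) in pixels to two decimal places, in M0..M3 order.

c0=(220.27, 380.44) c1=(324.33, 340.36) c2=(268.50, 277.93) c3=(168.38, 315.03)

Intrinsics K: fx=895.7, fy=580.2, cx=337.8, cy=227.0
Marker side s = 0.159 m; corners in marker frame (Z=0):
  M0 = (-0.0795, +0.0795, 0)
  M1 = (+0.0795, +0.0795, 0)
  M2 = (+0.0795, -0.0795, 0)
  M3 = (-0.0795, -0.0795, 0)
rvec = (-0.4079, -0.0344, -0.5334), |rvec| = θ = 0.67237 rad = 38.524°
Rodrigues: sinθ=0.62284, 1−cosθ=0.21765; R = I + sinθ·[k]× + (1−cosθ)·[k]×²:
    [+0.86245 +0.50086 +0.07288]
    [-0.48735 +0.78292 +0.38669]
    [+0.13662 -0.36902 +0.91933]
t = (-0.1265, 0.2119, 1.2233) m
M0: Pc = R·M0+t = (-0.15525, +0.31289, +1.18310); u = 895.7·(-0.15525)/1.18310 + 337.8 = 220.2666, v = 580.2·(+0.31289)/1.18310 + 227.0 = 380.4413
M1: Pc = R·M1+t = (-0.01812, +0.23540, +1.20482); u = 895.7·(-0.01812)/1.20482 + 337.8 = 324.3318, v = 580.2·(+0.23540)/1.20482 + 227.0 = 340.3589
M2: Pc = R·M2+t = (-0.09775, +0.11091, +1.26350); u = 895.7·(-0.09775)/1.26350 + 337.8 = 268.5018, v = 580.2·(+0.11091)/1.26350 + 227.0 = 277.9316
M3: Pc = R·M3+t = (-0.23488, +0.18840, +1.24178); u = 895.7·(-0.23488)/1.24178 + 337.8 = 168.3771, v = 580.2·(+0.18840)/1.24178 + 227.0 = 315.0281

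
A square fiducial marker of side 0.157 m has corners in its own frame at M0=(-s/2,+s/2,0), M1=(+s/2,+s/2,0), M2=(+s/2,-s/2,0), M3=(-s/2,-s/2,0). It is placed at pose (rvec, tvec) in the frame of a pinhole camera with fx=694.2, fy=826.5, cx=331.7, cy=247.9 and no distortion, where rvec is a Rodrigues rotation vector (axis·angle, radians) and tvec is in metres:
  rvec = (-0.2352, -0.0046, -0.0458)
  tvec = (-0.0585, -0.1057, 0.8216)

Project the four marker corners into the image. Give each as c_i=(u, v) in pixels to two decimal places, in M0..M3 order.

c0=(216.38, 221.20) c1=(352.01, 214.02) c2=(345.17, 65.55) c3=(215.45, 72.14)

Intrinsics K: fx=694.2, fy=826.5, cx=331.7, cy=247.9
Marker side s = 0.157 m; corners in marker frame (Z=0):
  M0 = (-0.0785, +0.0785, 0)
  M1 = (+0.0785, +0.0785, 0)
  M2 = (+0.0785, -0.0785, 0)
  M3 = (-0.0785, -0.0785, 0)
rvec = (-0.2352, -0.0046, -0.0458), |rvec| = θ = 0.23966 rad = 13.732°
Rodrigues: sinθ=0.23737, 1−cosθ=0.02858; R = I + sinθ·[k]× + (1−cosθ)·[k]×²:
    [+0.99895 +0.04590 +0.00080]
    [-0.04482 +0.97143 +0.23306]
    [+0.00992 -0.23285 +0.97246]
t = (-0.0585, -0.1057, 0.8216) m
M0: Pc = R·M0+t = (-0.13331, -0.02592, +0.80254); u = 694.2·(-0.13331)/0.80254 + 331.7 = 216.3833, v = 826.5·(-0.02592)/0.80254 + 247.9 = 221.2020
M1: Pc = R·M1+t = (+0.02352, -0.03296, +0.80410); u = 694.2·(+0.02352)/0.80410 + 331.7 = 352.0058, v = 826.5·(-0.03296)/0.80410 + 247.9 = 214.0202
M2: Pc = R·M2+t = (+0.01631, -0.18548, +0.84066); u = 694.2·(+0.01631)/0.84066 + 331.7 = 345.1718, v = 826.5·(-0.18548)/0.84066 + 247.9 = 65.5476
M3: Pc = R·M3+t = (-0.14052, -0.17844, +0.83910); u = 694.2·(-0.14052)/0.83910 + 331.7 = 215.4453, v = 826.5·(-0.17844)/0.83910 + 247.9 = 72.1411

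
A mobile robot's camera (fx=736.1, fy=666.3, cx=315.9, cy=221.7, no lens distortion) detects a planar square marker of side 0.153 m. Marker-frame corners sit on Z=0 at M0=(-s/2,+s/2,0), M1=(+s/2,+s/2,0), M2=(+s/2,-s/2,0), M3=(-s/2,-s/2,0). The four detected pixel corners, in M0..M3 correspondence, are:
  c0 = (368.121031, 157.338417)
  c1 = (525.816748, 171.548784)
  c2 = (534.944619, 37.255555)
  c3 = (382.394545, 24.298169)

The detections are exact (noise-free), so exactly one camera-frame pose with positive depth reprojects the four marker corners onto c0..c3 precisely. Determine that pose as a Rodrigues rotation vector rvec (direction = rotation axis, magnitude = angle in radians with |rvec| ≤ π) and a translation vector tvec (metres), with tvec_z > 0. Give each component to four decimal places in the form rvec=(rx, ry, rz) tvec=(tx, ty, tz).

Intrinsics K: fx=736.1, fy=666.3, cx=315.9, cy=221.7
Marker side s = 0.153 m; corners in marker frame (Z=0):
  M0 = (-0.0765, +0.0765, 0)
  M1 = (+0.0765, +0.0765, 0)
  M2 = (+0.0765, -0.0765, 0)
  M3 = (-0.0765, -0.0765, 0)
Detected image corners:
  c0 = (368.121031, 157.338417) px
  c1 = (525.816748, 171.548784) px
  c2 = (534.944619, 37.255555) px
  c3 = (382.394545, 24.298169) px
Planar DLT: solve 8×8 A·h = b for H (H[2,2]=1):
  H  [+995.96147 -176.02924 +452.68656]
  H  [+84.91412 +852.17741 +96.46651]
  H  [-0.03894 -0.21974 +1.00000]
B = K⁻¹H; ‖b₁‖=1.377461, ‖b₂‖=1.377461; λ = 2/(‖b₁‖+‖b₂‖) = 0.725973, sign → tz>0 ⇒ λ=+0.725973
r₁ = λ·B[:,0] = (+0.99439,+0.10192,-0.02827); r₂ = λ·B[:,1] = (-0.10515,+0.98158,-0.15953)
r₃ = r₁×r₂ = (+0.01149,+0.16161,+0.98679); SVD([r₁ r₂ r₃]) → R = UVᵀ:
  R  [+0.99439 -0.10515 +0.01149]
  R  [+0.10192 +0.98158 +0.16161]
  R  [-0.02827 -0.15953 +0.98679]
t = (+0.13490, -0.13645, +0.72597) m
tr R = 2.962757; θ = arccos((tr R − 1)/2) = 0.193285 rad = 11.074°
axis k = ((R−Rᵀ)₃₂, (R−Rᵀ)₁₃, (R−Rᵀ)₂₁) / (2 sinθ) = (-0.835919, +0.103477, +0.539009)
rvec = θ·k = (-0.161571, +0.020001, +0.104182)

rvec=(-0.1616, 0.0200, 0.1042) tvec=(0.1349, -0.1364, 0.7260)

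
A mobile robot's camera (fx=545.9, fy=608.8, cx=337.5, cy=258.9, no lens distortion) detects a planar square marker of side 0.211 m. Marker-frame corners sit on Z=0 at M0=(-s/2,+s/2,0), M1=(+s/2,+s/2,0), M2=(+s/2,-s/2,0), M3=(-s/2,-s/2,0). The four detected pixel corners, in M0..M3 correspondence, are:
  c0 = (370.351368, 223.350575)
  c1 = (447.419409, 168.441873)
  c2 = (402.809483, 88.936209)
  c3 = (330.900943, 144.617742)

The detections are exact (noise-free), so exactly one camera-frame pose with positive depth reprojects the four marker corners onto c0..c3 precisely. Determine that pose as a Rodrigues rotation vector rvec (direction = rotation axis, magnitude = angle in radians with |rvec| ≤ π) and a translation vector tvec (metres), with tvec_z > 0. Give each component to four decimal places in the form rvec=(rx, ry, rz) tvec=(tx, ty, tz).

Intrinsics K: fx=545.9, fy=608.8, cx=337.5, cy=258.9
Marker side s = 0.211 m; corners in marker frame (Z=0):
  M0 = (-0.1055, +0.1055, 0)
  M1 = (+0.1055, +0.1055, 0)
  M2 = (+0.1055, -0.1055, 0)
  M3 = (-0.1055, -0.1055, 0)
Detected image corners:
  c0 = (370.351368, 223.350575) px
  c1 = (447.419409, 168.441873) px
  c2 = (402.809483, 88.936209) px
  c3 = (330.900943, 144.617742) px
Planar DLT: solve 8×8 A·h = b for H (H[2,2]=1):
  H  [+276.04780 +114.88900 +386.61289]
  H  [-293.01815 +341.05656 +156.00897]
  H  [-0.19774 -0.21670 +1.00000]
B = K⁻¹H; ‖b₁‖=0.768877, ‖b₂‖=0.768877; λ = 2/(‖b₁‖+‖b₂‖) = 1.300599, sign → tz>0 ⇒ λ=+1.300599
r₁ = λ·B[:,0] = (+0.81668,-0.51661,-0.25718); r₂ = λ·B[:,1] = (+0.44797,+0.84847,-0.28184)
r₃ = r₁×r₂ = (+0.36381,+0.11496,+0.92435); SVD([r₁ r₂ r₃]) → R = UVᵀ:
  R  [+0.81668 +0.44797 +0.36381]
  R  [-0.51661 +0.84847 +0.11496]
  R  [-0.25718 -0.28184 +0.92435]
t = (+0.11701, -0.21981, +1.30060) m
tr R = 2.589497; θ = arccos((tr R − 1)/2) = 0.652203 rad = 37.368°
axis k = ((R−Rᵀ)₃₂, (R−Rᵀ)₁₃, (R−Rᵀ)₂₁) / (2 sinθ) = (-0.326888, +0.511577, -0.794628)
rvec = θ·k = (-0.213197, +0.333652, -0.518259)

rvec=(-0.2132, 0.3337, -0.5183) tvec=(0.1170, -0.2198, 1.3006)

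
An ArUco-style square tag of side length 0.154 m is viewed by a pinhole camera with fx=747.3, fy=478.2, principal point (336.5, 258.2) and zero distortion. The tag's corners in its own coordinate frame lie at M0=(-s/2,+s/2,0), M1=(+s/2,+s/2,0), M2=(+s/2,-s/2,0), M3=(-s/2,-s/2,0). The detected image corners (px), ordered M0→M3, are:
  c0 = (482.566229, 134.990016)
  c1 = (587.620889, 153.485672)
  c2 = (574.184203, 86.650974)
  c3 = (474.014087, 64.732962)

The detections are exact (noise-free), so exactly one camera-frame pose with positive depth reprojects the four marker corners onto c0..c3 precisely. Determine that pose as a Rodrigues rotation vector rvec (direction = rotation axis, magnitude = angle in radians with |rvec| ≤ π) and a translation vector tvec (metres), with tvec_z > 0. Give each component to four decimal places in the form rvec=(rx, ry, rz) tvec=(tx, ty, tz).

rvec=(-0.3249, -0.4205, 0.0657) tvec=(0.2370, -0.2832, 0.9099)

Intrinsics K: fx=747.3, fy=478.2, cx=336.5, cy=258.2
Marker side s = 0.154 m; corners in marker frame (Z=0):
  M0 = (-0.0770, +0.0770, 0)
  M1 = (+0.0770, +0.0770, 0)
  M2 = (+0.0770, -0.0770, 0)
  M3 = (-0.0770, -0.0770, 0)
Detected image corners:
  c0 = (482.566229, 134.990016) px
  c1 = (587.620889, 153.485672) px
  c2 = (574.184203, 86.650974) px
  c3 = (474.014087, 64.732962) px
Planar DLT: solve 8×8 A·h = b for H (H[2,2]=1):
  H  [+893.01141 -116.11986 +531.14037]
  H  [+178.67822 +405.69255 +109.36156]
  H  [+0.42888 -0.35506 +1.00000]
B = K⁻¹H; ‖b₁‖=1.099026, ‖b₂‖=1.099026; λ = 2/(‖b₁‖+‖b₂‖) = 0.909897, sign → tz>0 ⇒ λ=+0.909897
r₁ = λ·B[:,0] = (+0.91160,+0.12928,+0.39023); r₂ = λ·B[:,1] = (+0.00409,+0.94637,-0.32306)
r₃ = r₁×r₂ = (-0.41107,+0.29610,+0.86218); SVD([r₁ r₂ r₃]) → R = UVᵀ:
  R  [+0.91160 +0.00409 -0.41107]
  R  [+0.12928 +0.94637 +0.29610]
  R  [+0.39023 -0.32306 +0.86218]
t = (+0.23699, -0.28320, +0.90990) m
tr R = 2.720140; θ = arccos((tr R − 1)/2) = 0.535389 rad = 30.676°
axis k = ((R−Rᵀ)₃₂, (R−Rᵀ)₁₃, (R−Rᵀ)₂₁) / (2 sinθ) = (-0.606812, -0.785319, +0.122695)
rvec = θ·k = (-0.324880, -0.420451, +0.065689)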